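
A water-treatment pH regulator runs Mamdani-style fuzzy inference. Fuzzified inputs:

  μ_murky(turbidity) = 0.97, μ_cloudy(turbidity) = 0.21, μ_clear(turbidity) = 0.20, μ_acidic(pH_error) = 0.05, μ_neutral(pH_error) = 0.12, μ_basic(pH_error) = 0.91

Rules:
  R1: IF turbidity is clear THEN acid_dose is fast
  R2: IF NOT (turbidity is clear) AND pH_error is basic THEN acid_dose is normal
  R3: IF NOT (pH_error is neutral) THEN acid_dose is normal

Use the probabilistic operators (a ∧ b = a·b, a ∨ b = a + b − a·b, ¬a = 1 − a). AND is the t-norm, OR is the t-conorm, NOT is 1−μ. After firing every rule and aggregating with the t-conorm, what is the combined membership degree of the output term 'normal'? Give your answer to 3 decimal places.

0.967

R1: clear=0.20 → w = 0.2000
R2: ¬clear=1−0.20=0.80, basic=0.91; AND[a·b] → w = 0.7280
R3: ¬neutral=1−0.12=0.88 → w = 0.8800
Rules with consequent 'normal': {R2, R3} → strengths 0.7280, 0.8800
Aggregate via t-conorm [a + b − a·b]: 0.9674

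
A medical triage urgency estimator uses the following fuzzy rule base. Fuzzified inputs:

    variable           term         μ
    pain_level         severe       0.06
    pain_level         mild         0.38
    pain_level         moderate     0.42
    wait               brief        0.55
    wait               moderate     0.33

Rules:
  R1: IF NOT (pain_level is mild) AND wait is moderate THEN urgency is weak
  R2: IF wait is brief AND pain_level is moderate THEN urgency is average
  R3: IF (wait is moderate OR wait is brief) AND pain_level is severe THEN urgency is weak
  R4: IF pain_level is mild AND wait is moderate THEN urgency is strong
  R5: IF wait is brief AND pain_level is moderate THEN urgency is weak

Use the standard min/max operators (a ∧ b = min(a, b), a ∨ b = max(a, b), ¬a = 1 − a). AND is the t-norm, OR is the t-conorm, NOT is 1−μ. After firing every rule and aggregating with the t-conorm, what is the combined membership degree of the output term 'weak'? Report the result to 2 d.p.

R1: ¬mild=1−0.38=0.62, moderate=0.33; AND[min(a, b)] → w = 0.33
R2: brief=0.55, moderate=0.42; AND[min(a, b)] → w = 0.42
R3: (moderate=0.33 OR brief=0.55) = 0.55; AND[min(a, b)] with severe=0.06 → w = 0.06
R4: mild=0.38, moderate=0.33; AND[min(a, b)] → w = 0.33
R5: brief=0.55, moderate=0.42; AND[min(a, b)] → w = 0.42
Rules with consequent 'weak': {R1, R3, R5} → strengths 0.33, 0.06, 0.42
Aggregate via t-conorm [max(a, b)]: 0.42

0.42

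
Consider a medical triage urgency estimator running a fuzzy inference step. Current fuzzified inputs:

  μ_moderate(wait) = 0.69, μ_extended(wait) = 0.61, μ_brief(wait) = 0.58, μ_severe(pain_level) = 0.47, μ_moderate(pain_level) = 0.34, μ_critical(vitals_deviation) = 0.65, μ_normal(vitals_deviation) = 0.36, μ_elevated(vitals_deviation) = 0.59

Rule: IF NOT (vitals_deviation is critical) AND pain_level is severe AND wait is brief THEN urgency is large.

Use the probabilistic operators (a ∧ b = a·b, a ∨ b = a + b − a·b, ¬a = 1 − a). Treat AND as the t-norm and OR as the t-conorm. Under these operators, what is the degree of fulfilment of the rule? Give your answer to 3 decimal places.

firing strength: ¬critical=1−0.65=0.35, severe=0.47, brief=0.58; AND[a·b] → w = 0.0954

0.095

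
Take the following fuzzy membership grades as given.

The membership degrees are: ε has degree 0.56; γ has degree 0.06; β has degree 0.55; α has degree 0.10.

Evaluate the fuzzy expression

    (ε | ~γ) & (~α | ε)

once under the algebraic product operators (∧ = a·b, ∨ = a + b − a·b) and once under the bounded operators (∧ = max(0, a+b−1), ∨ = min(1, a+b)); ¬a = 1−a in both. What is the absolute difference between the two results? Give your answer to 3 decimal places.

0.069

Under algebraic product:
  ~γ = 1 − 0.0600 = 0.9400
  ε | ~γ = a + b − a·b on (0.5600, 0.9400) = 0.9736
  ~α = 1 − 0.1000 = 0.9000
  ~α | ε = a + b − a·b on (0.9000, 0.5600) = 0.9560
  (ε | ~γ) & (~α | ε) = a·b on (0.9736, 0.9560) = 0.9308
  → value = 0.9308
Under bounded:
  ~γ = 1 − 0.06 = 0.94
  ε | ~γ = min(1, a+b) on (0.56, 0.94) = 1.00
  ~α = 1 − 0.10 = 0.90
  ~α | ε = min(1, a+b) on (0.90, 0.56) = 1.00
  (ε | ~γ) & (~α | ε) = max(0, a+b−1) on (1.00, 1.00) = 1.00
  → value = 1.0000
|0.9308 − 1.0000| = 0.069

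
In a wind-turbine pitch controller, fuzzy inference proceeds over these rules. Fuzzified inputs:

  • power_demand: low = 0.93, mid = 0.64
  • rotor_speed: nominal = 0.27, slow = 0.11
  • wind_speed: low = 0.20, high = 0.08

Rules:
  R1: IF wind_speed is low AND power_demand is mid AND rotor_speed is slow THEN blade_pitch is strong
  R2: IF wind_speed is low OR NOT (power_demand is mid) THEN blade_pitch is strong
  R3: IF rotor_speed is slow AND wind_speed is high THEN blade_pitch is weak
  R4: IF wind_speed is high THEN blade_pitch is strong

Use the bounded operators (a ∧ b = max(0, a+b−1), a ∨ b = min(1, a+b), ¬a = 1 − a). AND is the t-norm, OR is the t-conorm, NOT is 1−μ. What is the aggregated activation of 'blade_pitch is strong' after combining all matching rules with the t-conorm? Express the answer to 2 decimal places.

R1: low=0.20, mid=0.64, slow=0.11; AND[max(0, a+b−1)] → w = 0.00
R2: low=0.20, ¬mid=1−0.64=0.36; OR[min(1, a+b)] → w = 0.56
R3: slow=0.11, high=0.08; AND[max(0, a+b−1)] → w = 0.00
R4: high=0.08 → w = 0.08
Rules with consequent 'strong': {R1, R2, R4} → strengths 0.00, 0.56, 0.08
Aggregate via t-conorm [min(1, a+b)]: 0.64

0.64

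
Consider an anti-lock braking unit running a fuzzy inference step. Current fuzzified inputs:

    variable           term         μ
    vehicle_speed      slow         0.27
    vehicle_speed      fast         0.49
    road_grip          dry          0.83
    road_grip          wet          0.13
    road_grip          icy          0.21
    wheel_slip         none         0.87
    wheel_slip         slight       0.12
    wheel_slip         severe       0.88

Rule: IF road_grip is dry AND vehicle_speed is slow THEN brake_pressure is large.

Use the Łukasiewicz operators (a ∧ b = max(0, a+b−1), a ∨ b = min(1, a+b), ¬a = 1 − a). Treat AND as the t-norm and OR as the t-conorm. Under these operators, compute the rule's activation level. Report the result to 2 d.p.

firing strength: dry=0.83, slow=0.27; AND[max(0, a+b−1)] → w = 0.10

0.10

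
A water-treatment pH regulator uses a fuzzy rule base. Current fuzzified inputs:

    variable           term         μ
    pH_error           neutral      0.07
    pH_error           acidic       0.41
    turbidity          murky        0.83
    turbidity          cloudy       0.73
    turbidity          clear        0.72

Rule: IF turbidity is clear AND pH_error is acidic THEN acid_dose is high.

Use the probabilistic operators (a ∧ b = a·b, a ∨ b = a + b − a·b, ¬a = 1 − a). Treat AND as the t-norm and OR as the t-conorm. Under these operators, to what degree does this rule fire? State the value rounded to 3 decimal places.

firing strength: clear=0.72, acidic=0.41; AND[a·b] → w = 0.2952

0.295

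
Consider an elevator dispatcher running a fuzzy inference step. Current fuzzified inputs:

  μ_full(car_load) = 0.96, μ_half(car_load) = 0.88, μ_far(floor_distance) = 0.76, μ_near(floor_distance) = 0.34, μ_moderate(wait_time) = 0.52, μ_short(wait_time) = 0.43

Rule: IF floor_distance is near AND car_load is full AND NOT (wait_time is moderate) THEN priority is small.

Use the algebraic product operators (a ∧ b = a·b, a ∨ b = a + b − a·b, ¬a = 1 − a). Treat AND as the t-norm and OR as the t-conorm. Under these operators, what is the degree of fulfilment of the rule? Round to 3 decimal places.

0.157

firing strength: near=0.34, full=0.96, ¬moderate=1−0.52=0.48; AND[a·b] → w = 0.1567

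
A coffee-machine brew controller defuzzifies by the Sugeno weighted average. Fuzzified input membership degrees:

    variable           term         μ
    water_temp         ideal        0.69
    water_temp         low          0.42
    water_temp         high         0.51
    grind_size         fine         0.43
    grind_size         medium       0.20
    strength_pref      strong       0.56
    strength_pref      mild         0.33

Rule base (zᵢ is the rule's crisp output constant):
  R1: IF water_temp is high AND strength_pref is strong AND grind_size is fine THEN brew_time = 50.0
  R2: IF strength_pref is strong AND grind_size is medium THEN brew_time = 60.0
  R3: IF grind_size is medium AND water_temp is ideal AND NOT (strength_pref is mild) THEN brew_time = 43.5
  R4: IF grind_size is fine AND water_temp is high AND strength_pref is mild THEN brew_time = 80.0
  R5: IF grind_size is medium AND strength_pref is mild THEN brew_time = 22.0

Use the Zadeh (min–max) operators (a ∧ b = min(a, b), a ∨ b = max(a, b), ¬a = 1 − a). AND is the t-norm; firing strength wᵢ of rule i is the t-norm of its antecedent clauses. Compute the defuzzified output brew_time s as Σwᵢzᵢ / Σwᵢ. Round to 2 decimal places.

53.68

R1 (z=50.0): high=0.51, strong=0.56, fine=0.43; AND[min(a, b)] → w = 0.43
R2 (z=60.0): strong=0.56, medium=0.20; AND[min(a, b)] → w = 0.20
R3 (z=43.5): medium=0.20, ideal=0.69, ¬mild=1−0.33=0.67; AND[min(a, b)] → w = 0.20
R4 (z=80.0): fine=0.43, high=0.51, mild=0.33; AND[min(a, b)] → w = 0.33
R5 (z=22.0): medium=0.20, mild=0.33; AND[min(a, b)] → w = 0.20
Weighted average = (0.43·50.0 + 0.20·60.0 + 0.20·43.5 + 0.33·80.0 + 0.20·22.0) / (0.43 + 0.20 + 0.20 + 0.33 + 0.20)
  = 73.0000 / 1.3600 = 53.68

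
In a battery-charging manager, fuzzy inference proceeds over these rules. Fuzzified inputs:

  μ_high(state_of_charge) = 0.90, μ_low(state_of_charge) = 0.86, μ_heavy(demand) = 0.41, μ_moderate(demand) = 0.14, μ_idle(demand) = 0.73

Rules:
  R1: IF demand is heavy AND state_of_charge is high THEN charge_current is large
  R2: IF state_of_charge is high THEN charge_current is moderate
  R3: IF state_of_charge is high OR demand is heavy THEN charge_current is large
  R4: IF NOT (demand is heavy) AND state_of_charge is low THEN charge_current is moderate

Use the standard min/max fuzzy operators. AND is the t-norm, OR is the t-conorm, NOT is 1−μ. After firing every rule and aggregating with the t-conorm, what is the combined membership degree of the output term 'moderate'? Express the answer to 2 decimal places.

0.90

R1: heavy=0.41, high=0.90; AND[min(a, b)] → w = 0.41
R2: high=0.90 → w = 0.90
R3: high=0.90, heavy=0.41; OR[max(a, b)] → w = 0.90
R4: ¬heavy=1−0.41=0.59, low=0.86; AND[min(a, b)] → w = 0.59
Rules with consequent 'moderate': {R2, R4} → strengths 0.90, 0.59
Aggregate via t-conorm [max(a, b)]: 0.90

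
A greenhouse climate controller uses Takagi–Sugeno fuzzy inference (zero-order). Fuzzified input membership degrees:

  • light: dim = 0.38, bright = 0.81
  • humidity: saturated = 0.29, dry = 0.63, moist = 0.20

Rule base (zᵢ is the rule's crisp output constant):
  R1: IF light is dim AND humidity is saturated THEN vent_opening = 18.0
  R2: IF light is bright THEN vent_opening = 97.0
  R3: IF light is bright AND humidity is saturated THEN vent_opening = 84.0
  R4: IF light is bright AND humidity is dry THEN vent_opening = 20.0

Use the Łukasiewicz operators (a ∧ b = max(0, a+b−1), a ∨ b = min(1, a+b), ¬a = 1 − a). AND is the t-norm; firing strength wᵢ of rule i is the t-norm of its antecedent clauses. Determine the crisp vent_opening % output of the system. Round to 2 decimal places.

R1 (z=18.0): dim=0.38, saturated=0.29; AND[max(0, a+b−1)] → w = 0.00
R2 (z=97.0): bright=0.81 → w = 0.81
R3 (z=84.0): bright=0.81, saturated=0.29; AND[max(0, a+b−1)] → w = 0.10
R4 (z=20.0): bright=0.81, dry=0.63; AND[max(0, a+b−1)] → w = 0.44
Weighted average = (0.00·18.0 + 0.81·97.0 + 0.10·84.0 + 0.44·20.0) / (0.00 + 0.81 + 0.10 + 0.44)
  = 95.7700 / 1.3500 = 70.94

70.94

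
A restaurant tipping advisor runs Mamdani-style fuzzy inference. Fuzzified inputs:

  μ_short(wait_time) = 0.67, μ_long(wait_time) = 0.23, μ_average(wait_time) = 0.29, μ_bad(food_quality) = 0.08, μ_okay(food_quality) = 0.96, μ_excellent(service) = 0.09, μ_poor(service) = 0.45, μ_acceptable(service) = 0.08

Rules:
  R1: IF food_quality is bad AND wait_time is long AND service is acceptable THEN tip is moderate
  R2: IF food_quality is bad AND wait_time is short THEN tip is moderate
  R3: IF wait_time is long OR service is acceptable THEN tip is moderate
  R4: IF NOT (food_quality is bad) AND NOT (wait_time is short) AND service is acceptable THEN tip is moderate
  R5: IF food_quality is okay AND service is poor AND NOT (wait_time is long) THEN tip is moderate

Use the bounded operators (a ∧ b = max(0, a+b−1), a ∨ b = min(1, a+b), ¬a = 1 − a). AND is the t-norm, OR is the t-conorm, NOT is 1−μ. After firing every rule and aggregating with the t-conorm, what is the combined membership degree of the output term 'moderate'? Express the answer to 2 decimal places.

0.49

R1: bad=0.08, long=0.23, acceptable=0.08; AND[max(0, a+b−1)] → w = 0.00
R2: bad=0.08, short=0.67; AND[max(0, a+b−1)] → w = 0.00
R3: long=0.23, acceptable=0.08; OR[min(1, a+b)] → w = 0.31
R4: ¬bad=1−0.08=0.92, ¬short=1−0.67=0.33, acceptable=0.08; AND[max(0, a+b−1)] → w = 0.00
R5: okay=0.96, poor=0.45, ¬long=1−0.23=0.77; AND[max(0, a+b−1)] → w = 0.18
Rules with consequent 'moderate': {R1, R2, R3, R4, R5} → strengths 0.00, 0.00, 0.31, 0.00, 0.18
Aggregate via t-conorm [min(1, a+b)]: 0.49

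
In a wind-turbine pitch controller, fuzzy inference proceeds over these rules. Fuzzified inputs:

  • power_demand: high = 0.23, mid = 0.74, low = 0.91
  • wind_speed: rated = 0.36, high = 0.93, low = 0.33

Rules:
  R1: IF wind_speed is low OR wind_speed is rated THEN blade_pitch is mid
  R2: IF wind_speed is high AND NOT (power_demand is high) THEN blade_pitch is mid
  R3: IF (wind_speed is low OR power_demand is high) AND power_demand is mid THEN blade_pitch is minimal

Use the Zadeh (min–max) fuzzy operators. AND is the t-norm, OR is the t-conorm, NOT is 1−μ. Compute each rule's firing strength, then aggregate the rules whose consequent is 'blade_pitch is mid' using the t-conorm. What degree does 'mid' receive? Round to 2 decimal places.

R1: low=0.33, rated=0.36; OR[max(a, b)] → w = 0.36
R2: high=0.93, ¬high=1−0.23=0.77; AND[min(a, b)] → w = 0.77
R3: (low=0.33 OR high=0.23) = 0.33; AND[min(a, b)] with mid=0.74 → w = 0.33
Rules with consequent 'mid': {R1, R2} → strengths 0.36, 0.77
Aggregate via t-conorm [max(a, b)]: 0.77

0.77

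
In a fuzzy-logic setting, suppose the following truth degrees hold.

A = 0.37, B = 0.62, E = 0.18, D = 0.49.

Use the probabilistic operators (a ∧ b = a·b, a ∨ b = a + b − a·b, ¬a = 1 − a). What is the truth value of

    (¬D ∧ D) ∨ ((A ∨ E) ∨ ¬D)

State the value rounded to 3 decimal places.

0.810

¬D = 1 − 0.4900 = 0.5100
¬D ∧ D = a·b on (0.5100, 0.4900) = 0.2499
A ∨ E = a + b − a·b on (0.3700, 0.1800) = 0.4834
¬D = 1 − 0.4900 = 0.5100
(A ∨ E) ∨ ¬D = a + b − a·b on (0.4834, 0.5100) = 0.7469
(¬D ∧ D) ∨ ((A ∨ E) ∨ ¬D) = a + b − a·b on (0.2499, 0.7469) = 0.8101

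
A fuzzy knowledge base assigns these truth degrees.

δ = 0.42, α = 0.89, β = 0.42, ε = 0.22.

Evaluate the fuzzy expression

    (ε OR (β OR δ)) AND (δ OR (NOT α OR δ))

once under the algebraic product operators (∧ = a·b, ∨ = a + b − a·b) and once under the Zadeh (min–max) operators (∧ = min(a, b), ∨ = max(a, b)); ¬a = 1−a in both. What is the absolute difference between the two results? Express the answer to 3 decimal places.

0.097

Under algebraic product:
  β OR δ = a + b − a·b on (0.4200, 0.4200) = 0.6636
  ε OR (β OR δ) = a + b − a·b on (0.2200, 0.6636) = 0.7376
  NOT α = 1 − 0.8900 = 0.1100
  NOT α OR δ = a + b − a·b on (0.1100, 0.4200) = 0.4838
  δ OR (NOT α OR δ) = a + b − a·b on (0.4200, 0.4838) = 0.7006
  (ε OR (β OR δ)) AND (δ OR (NOT α OR δ)) = a·b on (0.7376, 0.7006) = 0.5168
  → value = 0.5168
Under Zadeh (min–max):
  β OR δ = max(a, b) on (0.42, 0.42) = 0.42
  ε OR (β OR δ) = max(a, b) on (0.22, 0.42) = 0.42
  NOT α = 1 − 0.89 = 0.11
  NOT α OR δ = max(a, b) on (0.11, 0.42) = 0.42
  δ OR (NOT α OR δ) = max(a, b) on (0.42, 0.42) = 0.42
  (ε OR (β OR δ)) AND (δ OR (NOT α OR δ)) = min(a, b) on (0.42, 0.42) = 0.42
  → value = 0.4200
|0.5168 − 0.4200| = 0.097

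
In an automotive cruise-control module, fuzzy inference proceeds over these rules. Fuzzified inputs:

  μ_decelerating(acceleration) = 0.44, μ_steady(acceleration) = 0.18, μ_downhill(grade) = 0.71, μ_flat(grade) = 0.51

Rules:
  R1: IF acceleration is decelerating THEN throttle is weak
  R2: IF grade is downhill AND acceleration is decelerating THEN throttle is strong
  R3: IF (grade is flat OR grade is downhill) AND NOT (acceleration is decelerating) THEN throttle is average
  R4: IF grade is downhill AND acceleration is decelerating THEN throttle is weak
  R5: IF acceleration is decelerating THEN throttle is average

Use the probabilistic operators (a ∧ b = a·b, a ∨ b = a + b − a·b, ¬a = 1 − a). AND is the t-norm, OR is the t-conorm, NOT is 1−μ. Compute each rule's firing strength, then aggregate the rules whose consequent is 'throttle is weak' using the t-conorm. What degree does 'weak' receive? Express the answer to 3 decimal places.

R1: decelerating=0.44 → w = 0.4400
R2: downhill=0.71, decelerating=0.44; AND[a·b] → w = 0.3124
R3: (flat=0.51 OR downhill=0.71) = 0.8579; AND[a·b] with ¬decelerating=1−0.44=0.56 → w = 0.4804
R4: downhill=0.71, decelerating=0.44; AND[a·b] → w = 0.3124
R5: decelerating=0.44 → w = 0.4400
Rules with consequent 'weak': {R1, R4} → strengths 0.4400, 0.3124
Aggregate via t-conorm [a + b − a·b]: 0.6149

0.615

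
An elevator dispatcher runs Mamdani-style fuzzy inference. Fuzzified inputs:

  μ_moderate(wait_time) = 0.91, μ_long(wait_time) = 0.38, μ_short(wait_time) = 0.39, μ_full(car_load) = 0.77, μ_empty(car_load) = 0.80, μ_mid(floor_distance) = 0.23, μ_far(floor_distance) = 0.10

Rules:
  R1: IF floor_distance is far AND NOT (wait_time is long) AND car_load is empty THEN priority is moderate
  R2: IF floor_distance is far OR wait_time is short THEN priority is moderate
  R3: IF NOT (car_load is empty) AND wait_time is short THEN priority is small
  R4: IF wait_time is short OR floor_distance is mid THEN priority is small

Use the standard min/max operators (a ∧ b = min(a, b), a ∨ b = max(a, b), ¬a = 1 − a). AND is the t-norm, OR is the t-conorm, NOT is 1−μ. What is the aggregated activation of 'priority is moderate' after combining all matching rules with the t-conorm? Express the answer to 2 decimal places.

0.39

R1: far=0.10, ¬long=1−0.38=0.62, empty=0.80; AND[min(a, b)] → w = 0.10
R2: far=0.10, short=0.39; OR[max(a, b)] → w = 0.39
R3: ¬empty=1−0.80=0.20, short=0.39; AND[min(a, b)] → w = 0.20
R4: short=0.39, mid=0.23; OR[max(a, b)] → w = 0.39
Rules with consequent 'moderate': {R1, R2} → strengths 0.10, 0.39
Aggregate via t-conorm [max(a, b)]: 0.39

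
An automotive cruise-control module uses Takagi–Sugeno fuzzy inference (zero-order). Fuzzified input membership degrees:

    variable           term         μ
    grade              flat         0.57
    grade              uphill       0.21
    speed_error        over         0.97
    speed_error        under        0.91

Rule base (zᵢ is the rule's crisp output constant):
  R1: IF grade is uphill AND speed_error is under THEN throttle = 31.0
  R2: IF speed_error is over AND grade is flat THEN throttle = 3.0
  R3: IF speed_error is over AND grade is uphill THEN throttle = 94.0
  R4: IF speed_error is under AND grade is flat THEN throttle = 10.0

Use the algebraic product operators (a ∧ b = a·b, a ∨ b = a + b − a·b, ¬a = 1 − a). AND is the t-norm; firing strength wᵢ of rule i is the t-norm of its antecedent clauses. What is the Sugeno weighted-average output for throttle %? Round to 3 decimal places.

R1 (z=31.0): uphill=0.21, under=0.91; AND[a·b] → w = 0.1911
R2 (z=3.0): over=0.97, flat=0.57; AND[a·b] → w = 0.5529
R3 (z=94.0): over=0.97, uphill=0.21; AND[a·b] → w = 0.2037
R4 (z=10.0): under=0.91, flat=0.57; AND[a·b] → w = 0.5187
Weighted average = (0.1911·31.0 + 0.5529·3.0 + 0.2037·94.0 + 0.5187·10.0) / (0.1911 + 0.5529 + 0.2037 + 0.5187)
  = 31.9176 / 1.4664 = 21.766

21.766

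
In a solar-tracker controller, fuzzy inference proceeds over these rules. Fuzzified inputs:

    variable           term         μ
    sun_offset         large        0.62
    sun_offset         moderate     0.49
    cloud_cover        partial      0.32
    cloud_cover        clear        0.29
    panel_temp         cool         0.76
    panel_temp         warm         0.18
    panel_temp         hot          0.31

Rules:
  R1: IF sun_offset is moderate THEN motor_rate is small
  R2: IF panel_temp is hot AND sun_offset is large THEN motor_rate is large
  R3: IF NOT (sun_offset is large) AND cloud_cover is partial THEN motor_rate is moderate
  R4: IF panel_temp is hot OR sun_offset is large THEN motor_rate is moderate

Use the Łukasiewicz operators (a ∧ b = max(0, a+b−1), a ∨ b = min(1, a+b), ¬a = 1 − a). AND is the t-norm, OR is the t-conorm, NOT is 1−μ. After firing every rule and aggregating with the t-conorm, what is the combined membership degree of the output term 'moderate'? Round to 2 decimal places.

R1: moderate=0.49 → w = 0.49
R2: hot=0.31, large=0.62; AND[max(0, a+b−1)] → w = 0.00
R3: ¬large=1−0.62=0.38, partial=0.32; AND[max(0, a+b−1)] → w = 0.00
R4: hot=0.31, large=0.62; OR[min(1, a+b)] → w = 0.93
Rules with consequent 'moderate': {R3, R4} → strengths 0.00, 0.93
Aggregate via t-conorm [min(1, a+b)]: 0.93

0.93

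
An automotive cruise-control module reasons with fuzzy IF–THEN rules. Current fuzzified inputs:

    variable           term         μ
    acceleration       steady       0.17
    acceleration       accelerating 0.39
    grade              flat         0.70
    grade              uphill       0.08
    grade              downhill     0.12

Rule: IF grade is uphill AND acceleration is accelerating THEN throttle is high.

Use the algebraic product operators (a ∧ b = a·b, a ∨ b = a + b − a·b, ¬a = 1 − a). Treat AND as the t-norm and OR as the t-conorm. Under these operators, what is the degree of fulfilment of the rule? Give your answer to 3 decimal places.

firing strength: uphill=0.08, accelerating=0.39; AND[a·b] → w = 0.0312

0.031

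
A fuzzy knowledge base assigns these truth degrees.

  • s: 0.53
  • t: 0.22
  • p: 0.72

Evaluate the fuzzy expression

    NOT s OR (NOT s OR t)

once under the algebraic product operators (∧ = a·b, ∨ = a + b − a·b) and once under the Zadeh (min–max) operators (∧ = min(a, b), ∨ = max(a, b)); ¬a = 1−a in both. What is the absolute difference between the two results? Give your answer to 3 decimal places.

Under algebraic product:
  NOT s = 1 − 0.5300 = 0.4700
  NOT s = 1 − 0.5300 = 0.4700
  NOT s OR t = a + b − a·b on (0.4700, 0.2200) = 0.5866
  NOT s OR (NOT s OR t) = a + b − a·b on (0.4700, 0.5866) = 0.7809
  → value = 0.7809
Under Zadeh (min–max):
  NOT s = 1 − 0.53 = 0.47
  NOT s = 1 − 0.53 = 0.47
  NOT s OR t = max(a, b) on (0.47, 0.22) = 0.47
  NOT s OR (NOT s OR t) = max(a, b) on (0.47, 0.47) = 0.47
  → value = 0.4700
|0.7809 − 0.4700| = 0.311

0.311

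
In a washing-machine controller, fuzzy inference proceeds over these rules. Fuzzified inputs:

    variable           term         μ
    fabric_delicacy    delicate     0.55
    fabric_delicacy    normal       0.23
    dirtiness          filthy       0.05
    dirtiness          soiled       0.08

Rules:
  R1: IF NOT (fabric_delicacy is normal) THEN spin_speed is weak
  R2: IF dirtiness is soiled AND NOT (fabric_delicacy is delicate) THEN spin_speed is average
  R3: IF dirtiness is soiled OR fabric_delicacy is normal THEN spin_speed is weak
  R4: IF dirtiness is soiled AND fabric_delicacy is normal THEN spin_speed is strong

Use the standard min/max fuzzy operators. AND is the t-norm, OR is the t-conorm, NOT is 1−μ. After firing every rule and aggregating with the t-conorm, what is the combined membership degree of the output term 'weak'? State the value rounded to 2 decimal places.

R1: ¬normal=1−0.23=0.77 → w = 0.77
R2: soiled=0.08, ¬delicate=1−0.55=0.45; AND[min(a, b)] → w = 0.08
R3: soiled=0.08, normal=0.23; OR[max(a, b)] → w = 0.23
R4: soiled=0.08, normal=0.23; AND[min(a, b)] → w = 0.08
Rules with consequent 'weak': {R1, R3} → strengths 0.77, 0.23
Aggregate via t-conorm [max(a, b)]: 0.77

0.77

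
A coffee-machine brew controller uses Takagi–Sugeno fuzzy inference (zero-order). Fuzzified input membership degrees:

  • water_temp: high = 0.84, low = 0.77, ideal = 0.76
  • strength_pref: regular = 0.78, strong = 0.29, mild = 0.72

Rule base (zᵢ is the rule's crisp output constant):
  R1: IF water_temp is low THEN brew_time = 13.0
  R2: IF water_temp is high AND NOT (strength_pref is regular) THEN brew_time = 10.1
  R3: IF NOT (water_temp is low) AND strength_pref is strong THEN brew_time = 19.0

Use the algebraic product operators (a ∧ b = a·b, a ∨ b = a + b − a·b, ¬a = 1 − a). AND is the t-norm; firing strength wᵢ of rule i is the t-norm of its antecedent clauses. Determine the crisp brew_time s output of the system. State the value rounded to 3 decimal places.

12.867

R1 (z=13.0): low=0.77 → w = 0.7700
R2 (z=10.1): high=0.84, ¬regular=1−0.78=0.22; AND[a·b] → w = 0.1848
R3 (z=19.0): ¬low=1−0.77=0.23, strong=0.29; AND[a·b] → w = 0.0667
Weighted average = (0.7700·13.0 + 0.1848·10.1 + 0.0667·19.0) / (0.7700 + 0.1848 + 0.0667)
  = 13.1438 / 1.0215 = 12.867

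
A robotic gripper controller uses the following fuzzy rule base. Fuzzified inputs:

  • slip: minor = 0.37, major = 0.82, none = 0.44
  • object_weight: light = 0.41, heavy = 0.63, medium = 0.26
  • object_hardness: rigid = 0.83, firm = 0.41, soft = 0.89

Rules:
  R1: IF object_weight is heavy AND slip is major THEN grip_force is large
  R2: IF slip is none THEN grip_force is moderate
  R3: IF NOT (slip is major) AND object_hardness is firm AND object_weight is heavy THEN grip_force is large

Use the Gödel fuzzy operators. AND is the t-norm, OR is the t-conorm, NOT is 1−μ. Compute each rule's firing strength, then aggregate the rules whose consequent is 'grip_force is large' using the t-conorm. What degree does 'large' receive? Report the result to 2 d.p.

R1: heavy=0.63, major=0.82; AND[min(a, b)] → w = 0.63
R2: none=0.44 → w = 0.44
R3: ¬major=1−0.82=0.18, firm=0.41, heavy=0.63; AND[min(a, b)] → w = 0.18
Rules with consequent 'large': {R1, R3} → strengths 0.63, 0.18
Aggregate via t-conorm [max(a, b)]: 0.63

0.63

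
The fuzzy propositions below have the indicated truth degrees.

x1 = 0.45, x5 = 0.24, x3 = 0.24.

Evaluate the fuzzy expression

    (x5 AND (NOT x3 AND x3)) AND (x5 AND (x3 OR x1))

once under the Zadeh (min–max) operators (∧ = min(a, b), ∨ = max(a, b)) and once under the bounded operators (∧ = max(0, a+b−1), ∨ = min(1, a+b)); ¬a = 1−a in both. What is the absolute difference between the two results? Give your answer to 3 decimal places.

Under Zadeh (min–max):
  NOT x3 = 1 − 0.24 = 0.76
  NOT x3 AND x3 = min(a, b) on (0.76, 0.24) = 0.24
  x5 AND (NOT x3 AND x3) = min(a, b) on (0.24, 0.24) = 0.24
  x3 OR x1 = max(a, b) on (0.24, 0.45) = 0.45
  x5 AND (x3 OR x1) = min(a, b) on (0.24, 0.45) = 0.24
  (x5 AND (NOT x3 AND x3)) AND (x5 AND (x3 OR x1)) = min(a, b) on (0.24, 0.24) = 0.24
  → value = 0.2400
Under bounded:
  NOT x3 = 1 − 0.24 = 0.76
  NOT x3 AND x3 = max(0, a+b−1) on (0.76, 0.24) = 0.00
  x5 AND (NOT x3 AND x3) = max(0, a+b−1) on (0.24, 0.00) = 0.00
  x3 OR x1 = min(1, a+b) on (0.24, 0.45) = 0.69
  x5 AND (x3 OR x1) = max(0, a+b−1) on (0.24, 0.69) = 0.00
  (x5 AND (NOT x3 AND x3)) AND (x5 AND (x3 OR x1)) = max(0, a+b−1) on (0.00, 0.00) = 0.00
  → value = 0.0000
|0.2400 − 0.0000| = 0.240

0.240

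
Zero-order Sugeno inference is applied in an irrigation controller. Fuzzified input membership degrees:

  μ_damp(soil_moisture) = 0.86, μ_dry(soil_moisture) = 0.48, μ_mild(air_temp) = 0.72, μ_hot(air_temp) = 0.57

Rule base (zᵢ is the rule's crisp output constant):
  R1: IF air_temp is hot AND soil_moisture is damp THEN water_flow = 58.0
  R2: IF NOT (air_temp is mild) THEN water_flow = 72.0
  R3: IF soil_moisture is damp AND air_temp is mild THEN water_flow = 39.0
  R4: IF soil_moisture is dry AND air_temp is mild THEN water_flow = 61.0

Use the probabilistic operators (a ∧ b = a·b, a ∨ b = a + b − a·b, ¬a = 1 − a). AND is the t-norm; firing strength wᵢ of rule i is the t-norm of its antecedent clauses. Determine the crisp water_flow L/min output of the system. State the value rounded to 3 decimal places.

54.076

R1 (z=58.0): hot=0.57, damp=0.86; AND[a·b] → w = 0.4902
R2 (z=72.0): ¬mild=1−0.72=0.28 → w = 0.2800
R3 (z=39.0): damp=0.86, mild=0.72; AND[a·b] → w = 0.6192
R4 (z=61.0): dry=0.48, mild=0.72; AND[a·b] → w = 0.3456
Weighted average = (0.4902·58.0 + 0.2800·72.0 + 0.6192·39.0 + 0.3456·61.0) / (0.4902 + 0.2800 + 0.6192 + 0.3456)
  = 93.8220 / 1.7350 = 54.076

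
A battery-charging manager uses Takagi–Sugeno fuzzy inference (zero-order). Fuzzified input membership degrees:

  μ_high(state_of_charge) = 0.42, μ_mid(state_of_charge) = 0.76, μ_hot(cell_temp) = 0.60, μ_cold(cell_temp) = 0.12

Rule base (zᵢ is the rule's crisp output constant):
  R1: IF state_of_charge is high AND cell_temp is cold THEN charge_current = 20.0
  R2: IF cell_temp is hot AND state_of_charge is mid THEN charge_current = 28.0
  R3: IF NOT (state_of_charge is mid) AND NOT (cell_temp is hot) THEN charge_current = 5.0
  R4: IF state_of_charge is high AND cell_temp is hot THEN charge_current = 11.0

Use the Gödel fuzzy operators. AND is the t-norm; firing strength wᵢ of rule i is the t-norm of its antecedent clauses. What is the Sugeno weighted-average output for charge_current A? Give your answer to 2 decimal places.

18.13

R1 (z=20.0): high=0.42, cold=0.12; AND[min(a, b)] → w = 0.12
R2 (z=28.0): hot=0.60, mid=0.76; AND[min(a, b)] → w = 0.60
R3 (z=5.0): ¬mid=1−0.76=0.24, ¬hot=1−0.60=0.40; AND[min(a, b)] → w = 0.24
R4 (z=11.0): high=0.42, hot=0.60; AND[min(a, b)] → w = 0.42
Weighted average = (0.12·20.0 + 0.60·28.0 + 0.24·5.0 + 0.42·11.0) / (0.12 + 0.60 + 0.24 + 0.42)
  = 25.0200 / 1.3800 = 18.13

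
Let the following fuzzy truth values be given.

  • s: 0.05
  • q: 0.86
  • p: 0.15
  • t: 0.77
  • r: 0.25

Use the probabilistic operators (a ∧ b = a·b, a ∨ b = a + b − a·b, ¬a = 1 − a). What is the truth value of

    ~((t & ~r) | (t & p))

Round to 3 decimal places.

0.374

~r = 1 − 0.2500 = 0.7500
t & ~r = a·b on (0.7700, 0.7500) = 0.5775
t & p = a·b on (0.7700, 0.1500) = 0.1155
(t & ~r) | (t & p) = a + b − a·b on (0.5775, 0.1155) = 0.6263
~((t & ~r) | (t & p)) = 1 − 0.6263 = 0.3737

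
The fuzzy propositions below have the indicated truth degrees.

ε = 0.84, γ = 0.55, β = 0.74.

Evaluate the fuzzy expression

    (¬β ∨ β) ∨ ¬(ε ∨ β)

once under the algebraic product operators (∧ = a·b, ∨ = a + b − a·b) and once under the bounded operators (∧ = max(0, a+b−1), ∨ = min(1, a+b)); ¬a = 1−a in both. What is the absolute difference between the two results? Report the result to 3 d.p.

Under algebraic product:
  ¬β = 1 − 0.7400 = 0.2600
  ¬β ∨ β = a + b − a·b on (0.2600, 0.7400) = 0.8076
  ε ∨ β = a + b − a·b on (0.8400, 0.7400) = 0.9584
  ¬(ε ∨ β) = 1 − 0.9584 = 0.0416
  (¬β ∨ β) ∨ ¬(ε ∨ β) = a + b − a·b on (0.8076, 0.0416) = 0.8156
  → value = 0.8156
Under bounded:
  ¬β = 1 − 0.74 = 0.26
  ¬β ∨ β = min(1, a+b) on (0.26, 0.74) = 1.00
  ε ∨ β = min(1, a+b) on (0.84, 0.74) = 1.00
  ¬(ε ∨ β) = 1 − 1.00 = 0.00
  (¬β ∨ β) ∨ ¬(ε ∨ β) = min(1, a+b) on (1.00, 0.00) = 1.00
  → value = 1.0000
|0.8156 − 1.0000| = 0.184

0.184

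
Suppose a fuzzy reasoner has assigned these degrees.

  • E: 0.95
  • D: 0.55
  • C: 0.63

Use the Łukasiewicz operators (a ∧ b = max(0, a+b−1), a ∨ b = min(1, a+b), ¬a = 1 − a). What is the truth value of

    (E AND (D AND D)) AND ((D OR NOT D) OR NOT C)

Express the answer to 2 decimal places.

0.05

D AND D = max(0, a+b−1) on (0.55, 0.55) = 0.10
E AND (D AND D) = max(0, a+b−1) on (0.95, 0.10) = 0.05
NOT D = 1 − 0.55 = 0.45
D OR NOT D = min(1, a+b) on (0.55, 0.45) = 1.00
NOT C = 1 − 0.63 = 0.37
(D OR NOT D) OR NOT C = min(1, a+b) on (1.00, 0.37) = 1.00
(E AND (D AND D)) AND ((D OR NOT D) OR NOT C) = max(0, a+b−1) on (0.05, 1.00) = 0.05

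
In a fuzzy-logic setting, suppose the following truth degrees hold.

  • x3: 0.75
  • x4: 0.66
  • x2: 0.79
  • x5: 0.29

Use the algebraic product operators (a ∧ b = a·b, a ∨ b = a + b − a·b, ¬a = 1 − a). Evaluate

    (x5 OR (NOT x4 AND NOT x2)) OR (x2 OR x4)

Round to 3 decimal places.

0.953

NOT x4 = 1 − 0.6600 = 0.3400
NOT x2 = 1 − 0.7900 = 0.2100
NOT x4 AND NOT x2 = a·b on (0.3400, 0.2100) = 0.0714
x5 OR (NOT x4 AND NOT x2) = a + b − a·b on (0.2900, 0.0714) = 0.3407
x2 OR x4 = a + b − a·b on (0.7900, 0.6600) = 0.9286
(x5 OR (NOT x4 AND NOT x2)) OR (x2 OR x4) = a + b − a·b on (0.3407, 0.9286) = 0.9529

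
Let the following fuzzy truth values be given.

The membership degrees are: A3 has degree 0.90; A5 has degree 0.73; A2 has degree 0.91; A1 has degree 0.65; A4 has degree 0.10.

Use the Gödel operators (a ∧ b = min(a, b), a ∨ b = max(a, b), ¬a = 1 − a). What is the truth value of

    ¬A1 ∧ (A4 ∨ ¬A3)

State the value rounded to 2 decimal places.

0.10

¬A1 = 1 − 0.65 = 0.35
¬A3 = 1 − 0.90 = 0.10
A4 ∨ ¬A3 = max(a, b) on (0.10, 0.10) = 0.10
¬A1 ∧ (A4 ∨ ¬A3) = min(a, b) on (0.35, 0.10) = 0.10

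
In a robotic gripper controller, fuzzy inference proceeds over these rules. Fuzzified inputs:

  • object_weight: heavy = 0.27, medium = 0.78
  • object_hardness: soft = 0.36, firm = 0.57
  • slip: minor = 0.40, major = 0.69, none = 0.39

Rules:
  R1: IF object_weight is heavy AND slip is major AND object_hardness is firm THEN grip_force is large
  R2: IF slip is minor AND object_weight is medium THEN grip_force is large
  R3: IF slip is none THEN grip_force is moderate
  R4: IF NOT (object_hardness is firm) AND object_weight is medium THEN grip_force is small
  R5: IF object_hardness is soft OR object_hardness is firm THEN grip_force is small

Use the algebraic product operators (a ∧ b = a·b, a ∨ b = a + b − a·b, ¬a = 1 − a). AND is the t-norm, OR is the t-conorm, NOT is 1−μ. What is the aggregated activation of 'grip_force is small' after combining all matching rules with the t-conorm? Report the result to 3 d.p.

0.817

R1: heavy=0.27, major=0.69, firm=0.57; AND[a·b] → w = 0.1062
R2: minor=0.40, medium=0.78; AND[a·b] → w = 0.3120
R3: none=0.39 → w = 0.3900
R4: ¬firm=1−0.57=0.43, medium=0.78; AND[a·b] → w = 0.3354
R5: soft=0.36, firm=0.57; OR[a + b − a·b] → w = 0.7248
Rules with consequent 'small': {R4, R5} → strengths 0.3354, 0.7248
Aggregate via t-conorm [a + b − a·b]: 0.8171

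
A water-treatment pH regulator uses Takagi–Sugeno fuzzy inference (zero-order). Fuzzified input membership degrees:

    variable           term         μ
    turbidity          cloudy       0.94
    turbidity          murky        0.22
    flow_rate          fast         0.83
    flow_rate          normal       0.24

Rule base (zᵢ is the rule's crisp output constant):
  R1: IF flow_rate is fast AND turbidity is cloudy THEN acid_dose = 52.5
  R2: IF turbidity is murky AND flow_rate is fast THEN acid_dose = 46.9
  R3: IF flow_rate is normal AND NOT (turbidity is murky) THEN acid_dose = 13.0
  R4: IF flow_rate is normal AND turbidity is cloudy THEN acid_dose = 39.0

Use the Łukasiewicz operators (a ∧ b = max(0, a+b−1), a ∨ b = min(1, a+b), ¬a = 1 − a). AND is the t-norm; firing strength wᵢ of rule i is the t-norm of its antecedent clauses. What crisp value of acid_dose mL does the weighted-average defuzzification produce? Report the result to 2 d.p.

49.07

R1 (z=52.5): fast=0.83, cloudy=0.94; AND[max(0, a+b−1)] → w = 0.77
R2 (z=46.9): murky=0.22, fast=0.83; AND[max(0, a+b−1)] → w = 0.05
R3 (z=13.0): normal=0.24, ¬murky=1−0.22=0.78; AND[max(0, a+b−1)] → w = 0.02
R4 (z=39.0): normal=0.24, cloudy=0.94; AND[max(0, a+b−1)] → w = 0.18
Weighted average = (0.77·52.5 + 0.05·46.9 + 0.02·13.0 + 0.18·39.0) / (0.77 + 0.05 + 0.02 + 0.18)
  = 50.0500 / 1.0200 = 49.07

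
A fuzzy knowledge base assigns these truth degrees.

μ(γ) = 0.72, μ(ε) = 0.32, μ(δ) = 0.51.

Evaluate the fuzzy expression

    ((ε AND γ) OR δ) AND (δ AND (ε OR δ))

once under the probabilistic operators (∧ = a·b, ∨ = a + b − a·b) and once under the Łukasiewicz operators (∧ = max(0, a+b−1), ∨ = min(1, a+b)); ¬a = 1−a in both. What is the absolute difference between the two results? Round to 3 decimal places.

Under probabilistic:
  ε AND γ = a·b on (0.3200, 0.7200) = 0.2304
  (ε AND γ) OR δ = a + b − a·b on (0.2304, 0.5100) = 0.6229
  ε OR δ = a + b − a·b on (0.3200, 0.5100) = 0.6668
  δ AND (ε OR δ) = a·b on (0.5100, 0.6668) = 0.3401
  ((ε AND γ) OR δ) AND (δ AND (ε OR δ)) = a·b on (0.6229, 0.3401) = 0.2118
  → value = 0.2118
Under Łukasiewicz:
  ε AND γ = max(0, a+b−1) on (0.32, 0.72) = 0.04
  (ε AND γ) OR δ = min(1, a+b) on (0.04, 0.51) = 0.55
  ε OR δ = min(1, a+b) on (0.32, 0.51) = 0.83
  δ AND (ε OR δ) = max(0, a+b−1) on (0.51, 0.83) = 0.34
  ((ε AND γ) OR δ) AND (δ AND (ε OR δ)) = max(0, a+b−1) on (0.55, 0.34) = 0.00
  → value = 0.0000
|0.2118 − 0.0000| = 0.212

0.212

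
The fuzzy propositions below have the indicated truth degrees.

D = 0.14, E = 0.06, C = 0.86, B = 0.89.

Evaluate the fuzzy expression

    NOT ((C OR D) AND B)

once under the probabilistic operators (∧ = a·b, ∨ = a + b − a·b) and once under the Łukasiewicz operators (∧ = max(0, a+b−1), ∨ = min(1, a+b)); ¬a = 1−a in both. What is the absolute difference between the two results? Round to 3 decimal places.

Under probabilistic:
  C OR D = a + b − a·b on (0.8600, 0.1400) = 0.8796
  (C OR D) AND B = a·b on (0.8796, 0.8900) = 0.7828
  NOT ((C OR D) AND B) = 1 − 0.7828 = 0.2172
  → value = 0.2172
Under Łukasiewicz:
  C OR D = min(1, a+b) on (0.86, 0.14) = 1.00
  (C OR D) AND B = max(0, a+b−1) on (1.00, 0.89) = 0.89
  NOT ((C OR D) AND B) = 1 − 0.89 = 0.11
  → value = 0.1100
|0.2172 − 0.1100| = 0.107

0.107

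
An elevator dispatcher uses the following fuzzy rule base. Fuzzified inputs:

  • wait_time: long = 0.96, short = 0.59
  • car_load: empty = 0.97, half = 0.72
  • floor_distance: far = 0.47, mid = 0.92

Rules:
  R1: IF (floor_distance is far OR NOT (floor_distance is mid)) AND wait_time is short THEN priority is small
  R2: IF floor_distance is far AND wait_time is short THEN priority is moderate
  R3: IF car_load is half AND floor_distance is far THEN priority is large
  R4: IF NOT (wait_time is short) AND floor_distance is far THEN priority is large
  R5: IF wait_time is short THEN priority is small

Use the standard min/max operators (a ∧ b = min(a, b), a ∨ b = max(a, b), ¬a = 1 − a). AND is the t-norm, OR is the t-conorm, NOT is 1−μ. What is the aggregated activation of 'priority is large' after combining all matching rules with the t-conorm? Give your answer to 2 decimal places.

0.47

R1: (far=0.47 OR ¬mid=1−0.92=0.08) = 0.47; AND[min(a, b)] with short=0.59 → w = 0.47
R2: far=0.47, short=0.59; AND[min(a, b)] → w = 0.47
R3: half=0.72, far=0.47; AND[min(a, b)] → w = 0.47
R4: ¬short=1−0.59=0.41, far=0.47; AND[min(a, b)] → w = 0.41
R5: short=0.59 → w = 0.59
Rules with consequent 'large': {R3, R4} → strengths 0.47, 0.41
Aggregate via t-conorm [max(a, b)]: 0.47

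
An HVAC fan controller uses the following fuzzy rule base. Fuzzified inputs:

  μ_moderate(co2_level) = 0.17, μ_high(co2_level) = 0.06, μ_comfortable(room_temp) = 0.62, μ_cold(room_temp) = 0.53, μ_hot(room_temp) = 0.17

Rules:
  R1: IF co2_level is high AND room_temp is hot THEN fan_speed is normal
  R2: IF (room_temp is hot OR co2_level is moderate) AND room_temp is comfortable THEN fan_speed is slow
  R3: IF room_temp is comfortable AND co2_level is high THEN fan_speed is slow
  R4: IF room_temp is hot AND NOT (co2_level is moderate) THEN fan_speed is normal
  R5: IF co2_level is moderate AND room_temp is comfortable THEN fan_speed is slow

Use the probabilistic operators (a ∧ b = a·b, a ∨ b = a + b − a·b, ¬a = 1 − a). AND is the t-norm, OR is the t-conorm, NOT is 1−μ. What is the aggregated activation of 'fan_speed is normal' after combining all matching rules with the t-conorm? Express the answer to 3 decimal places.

0.150

R1: high=0.06, hot=0.17; AND[a·b] → w = 0.0102
R2: (hot=0.17 OR moderate=0.17) = 0.3111; AND[a·b] with comfortable=0.62 → w = 0.1929
R3: comfortable=0.62, high=0.06; AND[a·b] → w = 0.0372
R4: hot=0.17, ¬moderate=1−0.17=0.83; AND[a·b] → w = 0.1411
R5: moderate=0.17, comfortable=0.62; AND[a·b] → w = 0.1054
Rules with consequent 'normal': {R1, R4} → strengths 0.0102, 0.1411
Aggregate via t-conorm [a + b − a·b]: 0.1499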